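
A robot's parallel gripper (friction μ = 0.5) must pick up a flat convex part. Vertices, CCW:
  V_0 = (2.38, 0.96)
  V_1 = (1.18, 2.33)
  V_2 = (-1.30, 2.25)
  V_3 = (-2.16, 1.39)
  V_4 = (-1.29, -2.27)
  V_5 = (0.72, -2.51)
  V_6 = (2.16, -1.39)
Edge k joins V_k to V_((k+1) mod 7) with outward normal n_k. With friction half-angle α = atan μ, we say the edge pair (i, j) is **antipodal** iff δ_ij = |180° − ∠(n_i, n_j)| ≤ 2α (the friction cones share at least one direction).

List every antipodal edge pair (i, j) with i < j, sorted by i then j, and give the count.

α = atan 0.5 = 26.57°;  2α = 53.13°
n_0 = (+0.7522, +0.6589)
n_1 = (-0.0322, +0.9995)
n_2 = (-0.7071, +0.7071)
n_3 = (-0.9729, -0.2313)
n_4 = (-0.1186, -0.9929)
n_5 = (+0.6139, -0.7894)
n_6 = (+0.9956, -0.0932)
  (0,1): δ = 129.37°  ·
  (0,2): δ = 86.22°  ·
  (0,3): δ = 27.84°  ✓
  (0,4): δ = 41.98°  ✓
  (0,5): δ = 86.66°  ·
  (0,6): δ = 133.44°  ·
  (1,2): δ = 136.85°  ·
  (1,3): δ = 78.48°  ·
  (1,4): δ = 8.66°  ✓
  (1,5): δ = 36.03°  ✓
  (1,6): δ = 82.80°  ·
  (2,3): δ = 121.63°  ·
  (2,4): δ = 51.81°  ✓
  (2,5): δ = 7.13°  ✓
  (2,6): δ = 39.65°  ✓
  (3,4): δ = 110.18°  ·
  (3,5): δ = 65.50°  ·
  (3,6): δ = 18.72°  ✓
  (4,5): δ = 135.32°  ·
  (4,6): δ = 88.54°  ·
  (5,6): δ = 133.22°  ·
antipodal pairs: 8

count = 8; pairs: (0,3), (0,4), (1,4), (1,5), (2,4), (2,5), (2,6), (3,6)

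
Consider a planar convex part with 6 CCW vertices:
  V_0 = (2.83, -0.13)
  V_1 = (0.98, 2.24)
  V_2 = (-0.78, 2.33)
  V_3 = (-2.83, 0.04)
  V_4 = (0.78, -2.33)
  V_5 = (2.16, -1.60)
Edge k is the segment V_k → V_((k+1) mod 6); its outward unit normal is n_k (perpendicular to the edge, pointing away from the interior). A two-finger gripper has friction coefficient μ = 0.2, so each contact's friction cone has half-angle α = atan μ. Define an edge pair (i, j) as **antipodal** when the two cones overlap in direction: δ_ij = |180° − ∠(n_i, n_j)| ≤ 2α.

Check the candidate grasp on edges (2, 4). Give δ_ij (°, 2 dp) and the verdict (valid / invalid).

α = atan 0.2 = 11.31°;  2α = 22.62°
edge 2: e_2 = (-2.05, -2.29);  n_2 = (-0.7451, +0.6670)
edge 4: e_4 = (+1.38, +0.73);  n_4 = (+0.4676, -0.8839)
∠(n_2, n_4) = 159.71°
δ = |180° − 159.71°| = 20.29°
20.29° ≤ 2α = 22.62°  →  valid

δ = 20.29°, valid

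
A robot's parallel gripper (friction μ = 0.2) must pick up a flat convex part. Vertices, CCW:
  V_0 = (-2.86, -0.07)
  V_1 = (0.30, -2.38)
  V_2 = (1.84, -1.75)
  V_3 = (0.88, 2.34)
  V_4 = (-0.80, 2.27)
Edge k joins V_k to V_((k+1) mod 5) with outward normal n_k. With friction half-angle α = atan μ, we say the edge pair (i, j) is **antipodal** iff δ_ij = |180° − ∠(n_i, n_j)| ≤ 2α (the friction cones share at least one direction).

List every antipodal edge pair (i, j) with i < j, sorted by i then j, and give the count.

α = atan 0.2 = 11.31°;  2α = 22.62°
n_0 = (-0.5901, -0.8073)
n_1 = (+0.3786, -0.9255)
n_2 = (+0.9735, +0.2285)
n_3 = (-0.0416, +0.9991)
n_4 = (-0.7506, +0.6608)
  (0,1): δ = 121.58°  ·
  (0,2): δ = 40.62°  ·
  (0,3): δ = 38.55°  ·
  (0,4): δ = 84.81°  ·
  (1,2): δ = 99.04°  ·
  (1,3): δ = 19.86°  ✓
  (1,4): δ = 26.39°  ·
  (2,3): δ = 100.82°  ·
  (2,4): δ = 54.57°  ·
  (3,4): δ = 133.74°  ·
antipodal pairs: 1

count = 1; pairs: (1,3)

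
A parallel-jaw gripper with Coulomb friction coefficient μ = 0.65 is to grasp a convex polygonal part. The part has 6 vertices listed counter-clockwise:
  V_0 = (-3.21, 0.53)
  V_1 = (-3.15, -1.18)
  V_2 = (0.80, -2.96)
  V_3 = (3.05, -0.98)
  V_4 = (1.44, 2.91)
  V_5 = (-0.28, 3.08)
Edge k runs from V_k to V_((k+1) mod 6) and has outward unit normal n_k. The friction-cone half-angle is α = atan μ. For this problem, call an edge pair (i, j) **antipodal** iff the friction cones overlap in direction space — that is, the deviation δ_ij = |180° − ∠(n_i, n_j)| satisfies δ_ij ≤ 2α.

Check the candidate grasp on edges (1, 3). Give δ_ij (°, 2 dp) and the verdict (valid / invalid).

α = atan 0.65 = 33.02°;  2α = 66.05°
edge 1: e_1 = (+3.95, -1.78);  n_1 = (-0.4108, -0.9117)
edge 3: e_3 = (-1.61, +3.89);  n_3 = (+0.9240, +0.3824)
∠(n_1, n_3) = 136.74°
δ = |180° − 136.74°| = 43.26°
43.26° ≤ 2α = 66.05°  →  valid

δ = 43.26°, valid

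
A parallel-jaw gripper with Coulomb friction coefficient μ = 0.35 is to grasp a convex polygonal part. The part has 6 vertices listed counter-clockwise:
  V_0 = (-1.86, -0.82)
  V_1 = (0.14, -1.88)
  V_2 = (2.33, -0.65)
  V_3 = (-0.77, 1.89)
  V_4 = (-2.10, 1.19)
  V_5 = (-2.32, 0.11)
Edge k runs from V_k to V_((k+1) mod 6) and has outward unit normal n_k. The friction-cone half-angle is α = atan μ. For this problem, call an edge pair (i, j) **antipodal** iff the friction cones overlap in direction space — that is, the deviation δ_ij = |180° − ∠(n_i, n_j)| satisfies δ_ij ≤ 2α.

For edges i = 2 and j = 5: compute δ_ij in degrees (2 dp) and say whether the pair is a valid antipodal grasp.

α = atan 0.35 = 19.29°;  2α = 38.58°
edge 2: e_2 = (-3.10, +2.54);  n_2 = (+0.6338, +0.7735)
edge 5: e_5 = (+0.46, -0.93);  n_5 = (-0.8963, -0.4434)
∠(n_2, n_5) = 155.65°
δ = |180° − 155.65°| = 24.35°
24.35° ≤ 2α = 38.58°  →  valid

δ = 24.35°, valid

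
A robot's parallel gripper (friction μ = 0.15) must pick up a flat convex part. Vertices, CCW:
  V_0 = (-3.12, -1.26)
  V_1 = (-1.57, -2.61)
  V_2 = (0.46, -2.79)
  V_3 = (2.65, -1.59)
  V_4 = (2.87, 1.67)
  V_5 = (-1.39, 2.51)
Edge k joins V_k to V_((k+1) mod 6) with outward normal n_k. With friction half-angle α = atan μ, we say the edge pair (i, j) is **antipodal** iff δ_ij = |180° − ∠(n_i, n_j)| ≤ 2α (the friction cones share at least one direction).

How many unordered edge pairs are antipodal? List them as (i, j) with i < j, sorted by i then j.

α = atan 0.15 = 8.53°;  2α = 17.06°
n_0 = (-0.6568, -0.7541)
n_1 = (-0.0883, -0.9961)
n_2 = (+0.4805, -0.8770)
n_3 = (+0.9977, -0.0673)
n_4 = (+0.1935, +0.9811)
n_5 = (-0.9089, +0.4171)
  (0,1): δ = 144.01°  ·
  (0,2): δ = 110.22°  ·
  (0,3): δ = 52.81°  ·
  (0,4): δ = 29.90°  ·
  (0,5): δ = 106.41°  ·
  (1,2): δ = 146.21°  ·
  (1,3): δ = 88.79°  ·
  (1,4): δ = 6.09°  ✓
  (1,5): δ = 70.42°  ·
  (2,3): δ = 122.58°  ·
  (2,4): δ = 39.87°  ·
  (2,5): δ = 36.63°  ·
  (3,4): δ = 97.29°  ·
  (3,5): δ = 20.79°  ·
  (4,5): δ = 103.50°  ·
antipodal pairs: 1

count = 1; pairs: (1,4)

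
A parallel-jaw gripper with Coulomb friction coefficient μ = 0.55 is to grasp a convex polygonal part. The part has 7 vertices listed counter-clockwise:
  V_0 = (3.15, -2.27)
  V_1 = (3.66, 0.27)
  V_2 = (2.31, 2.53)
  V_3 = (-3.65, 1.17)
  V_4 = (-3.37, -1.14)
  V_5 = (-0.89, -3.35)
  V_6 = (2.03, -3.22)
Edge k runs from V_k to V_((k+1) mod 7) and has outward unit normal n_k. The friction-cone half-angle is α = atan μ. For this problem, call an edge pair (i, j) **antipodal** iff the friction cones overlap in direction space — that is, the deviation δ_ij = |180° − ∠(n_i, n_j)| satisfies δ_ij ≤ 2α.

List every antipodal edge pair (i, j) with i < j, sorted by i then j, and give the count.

count = 7; pairs: (0,3), (1,3), (1,4), (2,4), (2,5), (2,6), (3,6)

α = atan 0.55 = 28.81°;  2α = 57.62°
n_0 = (+0.9804, -0.1969)
n_1 = (+0.8585, +0.5128)
n_2 = (-0.2225, +0.9749)
n_3 = (-0.9927, -0.1203)
n_4 = (-0.6653, -0.7466)
n_5 = (+0.0445, -0.9990)
n_6 = (+0.6469, -0.7626)
  (0,1): δ = 137.79°  ·
  (0,2): δ = 65.79°  ·
  (0,3): δ = 18.26°  ✓
  (0,4): δ = 59.65°  ·
  (0,5): δ = 103.90°  ·
  (0,6): δ = 141.66°  ·
  (1,2): δ = 108.00°  ·
  (1,3): δ = 23.94°  ✓
  (1,4): δ = 17.44°  ✓
  (1,5): δ = 61.70°  ·
  (1,6): δ = 99.45°  ·
  (2,3): δ = 95.94°  ·
  (2,4): δ = 54.56°  ✓
  (2,5): δ = 10.30°  ✓
  (2,6): δ = 27.45°  ✓
  (3,4): δ = 138.62°  ·
  (3,5): δ = 94.36°  ·
  (3,6): δ = 56.61°  ✓
  (4,5): δ = 135.75°  ·
  (4,6): δ = 97.99°  ·
  (5,6): δ = 142.24°  ·
antipodal pairs: 7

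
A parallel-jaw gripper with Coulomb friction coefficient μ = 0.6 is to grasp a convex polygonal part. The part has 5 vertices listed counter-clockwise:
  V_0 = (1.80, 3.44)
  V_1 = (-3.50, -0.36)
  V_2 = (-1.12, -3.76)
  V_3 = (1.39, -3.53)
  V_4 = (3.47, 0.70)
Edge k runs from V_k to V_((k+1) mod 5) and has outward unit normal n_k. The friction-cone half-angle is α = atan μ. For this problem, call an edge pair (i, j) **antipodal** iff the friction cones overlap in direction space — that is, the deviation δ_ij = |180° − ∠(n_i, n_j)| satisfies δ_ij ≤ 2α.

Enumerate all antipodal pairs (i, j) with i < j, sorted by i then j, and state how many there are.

count = 4; pairs: (0,2), (0,3), (1,3), (1,4)

α = atan 0.6 = 30.96°;  2α = 61.93°
n_0 = (-0.5827, +0.8127)
n_1 = (-0.8192, -0.5735)
n_2 = (+0.0913, -0.9958)
n_3 = (+0.8974, -0.4413)
n_4 = (+0.8539, +0.5204)
  (0,1): δ = 90.65°  ·
  (0,2): δ = 30.40°  ✓
  (0,3): δ = 28.18°  ✓
  (0,4): δ = 85.72°  ·
  (1,2): δ = 119.76°  ·
  (1,3): δ = 61.18°  ✓
  (1,4): δ = 3.63°  ✓
  (2,3): δ = 121.42°  ·
  (2,4): δ = 63.87°  ·
  (3,4): δ = 122.45°  ·
antipodal pairs: 4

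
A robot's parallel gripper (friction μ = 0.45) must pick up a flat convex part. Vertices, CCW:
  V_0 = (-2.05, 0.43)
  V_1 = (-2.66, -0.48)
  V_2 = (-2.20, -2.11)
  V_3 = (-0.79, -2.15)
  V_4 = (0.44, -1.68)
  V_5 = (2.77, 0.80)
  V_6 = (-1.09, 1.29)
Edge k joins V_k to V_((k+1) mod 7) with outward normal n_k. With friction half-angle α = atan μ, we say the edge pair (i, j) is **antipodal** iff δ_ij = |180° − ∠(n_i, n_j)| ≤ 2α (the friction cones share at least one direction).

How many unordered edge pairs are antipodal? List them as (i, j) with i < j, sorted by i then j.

α = atan 0.45 = 24.23°;  2α = 48.46°
n_0 = (-0.8306, +0.5568)
n_1 = (-0.9624, -0.2716)
n_2 = (-0.0284, -0.9996)
n_3 = (+0.3569, -0.9341)
n_4 = (+0.7288, -0.6847)
n_5 = (+0.1259, +0.9920)
n_6 = (-0.6672, +0.7448)
  (0,1): δ = 130.41°  ·
  (0,2): δ = 57.79°  ·
  (0,3): δ = 35.25°  ✓
  (0,4): δ = 9.38°  ✓
  (0,5): δ = 116.60°  ·
  (0,6): δ = 165.69°  ·
  (1,2): δ = 107.38°  ·
  (1,3): δ = 84.85°  ·
  (1,4): δ = 58.97°  ·
  (1,5): δ = 67.01°  ·
  (1,6): δ = 116.10°  ·
  (2,3): δ = 157.46°  ·
  (2,4): δ = 131.59°  ·
  (2,5): δ = 5.61°  ✓
  (2,6): δ = 43.48°  ✓
  (3,4): δ = 154.13°  ·
  (3,5): δ = 28.15°  ✓
  (3,6): δ = 20.94°  ✓
  (4,5): δ = 54.02°  ·
  (4,6): δ = 4.93°  ✓
  (5,6): δ = 130.91°  ·
antipodal pairs: 7

count = 7; pairs: (0,3), (0,4), (2,5), (2,6), (3,5), (3,6), (4,6)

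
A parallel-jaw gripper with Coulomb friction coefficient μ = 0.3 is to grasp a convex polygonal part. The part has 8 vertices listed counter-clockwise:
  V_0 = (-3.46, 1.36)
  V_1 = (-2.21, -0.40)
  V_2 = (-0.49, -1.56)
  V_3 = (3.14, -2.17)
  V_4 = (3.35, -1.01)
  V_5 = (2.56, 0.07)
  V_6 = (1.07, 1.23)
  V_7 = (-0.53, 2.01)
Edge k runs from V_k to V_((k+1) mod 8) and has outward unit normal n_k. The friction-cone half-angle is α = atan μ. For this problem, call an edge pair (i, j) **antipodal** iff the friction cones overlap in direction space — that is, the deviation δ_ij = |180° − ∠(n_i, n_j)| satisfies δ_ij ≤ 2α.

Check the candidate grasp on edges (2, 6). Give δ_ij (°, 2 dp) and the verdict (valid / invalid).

α = atan 0.3 = 16.70°;  2α = 33.40°
edge 2: e_2 = (+3.63, -0.61);  n_2 = (-0.1657, -0.9862)
edge 6: e_6 = (-1.60, +0.78);  n_6 = (+0.4382, +0.8989)
∠(n_2, n_6) = 163.55°
δ = |180° − 163.55°| = 16.45°
16.45° ≤ 2α = 33.40°  →  valid

δ = 16.45°, valid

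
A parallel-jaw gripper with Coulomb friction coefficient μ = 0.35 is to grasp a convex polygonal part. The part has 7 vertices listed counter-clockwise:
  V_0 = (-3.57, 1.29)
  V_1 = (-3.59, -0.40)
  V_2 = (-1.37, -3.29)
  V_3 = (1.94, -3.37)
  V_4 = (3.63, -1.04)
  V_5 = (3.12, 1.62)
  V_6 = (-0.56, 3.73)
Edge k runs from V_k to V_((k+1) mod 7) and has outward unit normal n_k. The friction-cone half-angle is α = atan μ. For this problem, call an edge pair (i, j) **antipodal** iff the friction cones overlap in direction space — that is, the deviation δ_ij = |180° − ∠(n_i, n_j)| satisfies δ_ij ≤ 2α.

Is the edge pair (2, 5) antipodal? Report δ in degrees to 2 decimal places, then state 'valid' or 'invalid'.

α = atan 0.35 = 19.29°;  2α = 38.58°
edge 2: e_2 = (+3.31, -0.08);  n_2 = (-0.0242, -0.9997)
edge 5: e_5 = (-3.68, +2.11);  n_5 = (+0.4974, +0.8675)
∠(n_2, n_5) = 151.56°
δ = |180° − 151.56°| = 28.44°
28.44° ≤ 2α = 38.58°  →  valid

δ = 28.44°, valid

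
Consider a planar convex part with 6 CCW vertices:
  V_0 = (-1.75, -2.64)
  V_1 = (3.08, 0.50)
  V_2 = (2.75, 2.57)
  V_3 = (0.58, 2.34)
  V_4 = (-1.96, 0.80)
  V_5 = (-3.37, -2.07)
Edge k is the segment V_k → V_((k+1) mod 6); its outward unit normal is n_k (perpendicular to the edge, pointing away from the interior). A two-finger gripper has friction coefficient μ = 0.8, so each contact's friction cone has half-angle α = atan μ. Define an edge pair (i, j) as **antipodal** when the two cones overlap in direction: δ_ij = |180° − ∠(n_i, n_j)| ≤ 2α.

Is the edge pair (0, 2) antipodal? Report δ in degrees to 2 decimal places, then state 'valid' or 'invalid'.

α = atan 0.8 = 38.66°;  2α = 77.32°
edge 0: e_0 = (+4.83, +3.14);  n_0 = (+0.5450, -0.8384)
edge 2: e_2 = (-2.17, -0.23);  n_2 = (-0.1054, +0.9944)
∠(n_0, n_2) = 153.02°
δ = |180° − 153.02°| = 26.98°
26.98° ≤ 2α = 77.32°  →  valid

δ = 26.98°, valid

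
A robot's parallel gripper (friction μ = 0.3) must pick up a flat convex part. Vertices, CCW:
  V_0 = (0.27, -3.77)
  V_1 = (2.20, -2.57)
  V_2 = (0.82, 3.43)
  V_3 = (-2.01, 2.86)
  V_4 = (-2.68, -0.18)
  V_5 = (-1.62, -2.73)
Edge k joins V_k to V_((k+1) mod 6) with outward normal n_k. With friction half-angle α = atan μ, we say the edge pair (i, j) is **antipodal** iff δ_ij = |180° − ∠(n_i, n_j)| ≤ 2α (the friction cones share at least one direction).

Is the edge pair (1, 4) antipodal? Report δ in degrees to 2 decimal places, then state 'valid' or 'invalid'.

α = atan 0.3 = 16.70°;  2α = 33.40°
edge 1: e_1 = (-1.38, +6.00);  n_1 = (+0.9746, +0.2241)
edge 4: e_4 = (+1.06, -2.55);  n_4 = (-0.9234, -0.3838)
∠(n_1, n_4) = 170.38°
δ = |180° − 170.38°| = 9.62°
9.62° ≤ 2α = 33.40°  →  valid

δ = 9.62°, valid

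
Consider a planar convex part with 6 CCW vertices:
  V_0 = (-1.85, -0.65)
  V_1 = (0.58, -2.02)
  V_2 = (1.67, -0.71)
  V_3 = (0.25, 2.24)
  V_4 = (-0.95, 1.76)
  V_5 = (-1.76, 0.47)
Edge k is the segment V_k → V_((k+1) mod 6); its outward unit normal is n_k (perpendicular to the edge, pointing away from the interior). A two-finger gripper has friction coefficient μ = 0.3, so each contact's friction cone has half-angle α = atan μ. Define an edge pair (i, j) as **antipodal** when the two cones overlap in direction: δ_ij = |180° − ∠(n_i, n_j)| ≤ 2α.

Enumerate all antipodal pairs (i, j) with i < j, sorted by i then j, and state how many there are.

α = atan 0.3 = 16.70°;  2α = 33.40°
n_0 = (-0.4911, -0.8711)
n_1 = (+0.7687, -0.6396)
n_2 = (+0.9010, +0.4337)
n_3 = (-0.3714, +0.9285)
n_4 = (-0.8469, +0.5318)
n_5 = (-0.9968, +0.0801)
  (0,1): δ = 100.35°  ·
  (0,2): δ = 34.88°  ·
  (0,3): δ = 51.22°  ·
  (0,4): δ = 87.29°  ·
  (0,5): δ = 114.82°  ·
  (1,2): δ = 114.53°  ·
  (1,3): δ = 28.44°  ✓
  (1,4): δ = 7.64°  ✓
  (1,5): δ = 35.17°  ·
  (2,3): δ = 93.90°  ·
  (2,4): δ = 57.83°  ·
  (2,5): δ = 30.30°  ✓
  (3,4): δ = 143.93°  ·
  (3,5): δ = 116.40°  ·
  (4,5): δ = 152.47°  ·
antipodal pairs: 3

count = 3; pairs: (1,3), (1,4), (2,5)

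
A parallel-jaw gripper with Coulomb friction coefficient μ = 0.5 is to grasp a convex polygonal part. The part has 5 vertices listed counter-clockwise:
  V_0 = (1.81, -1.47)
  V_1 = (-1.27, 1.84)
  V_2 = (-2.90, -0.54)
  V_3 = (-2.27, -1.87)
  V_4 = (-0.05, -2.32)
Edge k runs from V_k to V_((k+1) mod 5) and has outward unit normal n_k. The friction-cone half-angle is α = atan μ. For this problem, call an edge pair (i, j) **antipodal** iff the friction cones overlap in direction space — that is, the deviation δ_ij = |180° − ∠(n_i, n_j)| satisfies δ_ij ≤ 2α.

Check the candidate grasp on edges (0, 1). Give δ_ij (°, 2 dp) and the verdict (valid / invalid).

δ = 77.34°, invalid

α = atan 0.5 = 26.57°;  2α = 53.13°
edge 0: e_0 = (-3.08, +3.31);  n_0 = (+0.7321, +0.6812)
edge 1: e_1 = (-1.63, -2.38);  n_1 = (-0.8251, +0.5651)
∠(n_0, n_1) = 102.66°
δ = |180° − 102.66°| = 77.34°
77.34° > 2α = 53.13°  →  invalid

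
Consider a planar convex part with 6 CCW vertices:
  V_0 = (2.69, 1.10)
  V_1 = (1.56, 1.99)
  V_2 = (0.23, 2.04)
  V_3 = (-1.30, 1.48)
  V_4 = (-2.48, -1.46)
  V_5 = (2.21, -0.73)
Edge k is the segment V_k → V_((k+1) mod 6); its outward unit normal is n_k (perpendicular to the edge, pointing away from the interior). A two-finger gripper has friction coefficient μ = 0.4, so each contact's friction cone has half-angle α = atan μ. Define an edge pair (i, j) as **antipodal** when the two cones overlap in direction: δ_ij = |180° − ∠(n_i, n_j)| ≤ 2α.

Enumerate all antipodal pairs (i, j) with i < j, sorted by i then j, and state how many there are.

α = atan 0.4 = 21.80°;  2α = 43.60°
n_0 = (+0.6187, +0.7856)
n_1 = (+0.0376, +0.9993)
n_2 = (-0.3437, +0.9391)
n_3 = (-0.9280, +0.3725)
n_4 = (+0.1538, -0.9881)
n_5 = (+0.9673, -0.2537)
  (0,1): δ = 143.93°  ·
  (0,2): δ = 121.67°  ·
  (0,3): δ = 73.64°  ·
  (0,4): δ = 47.07°  ·
  (0,5): δ = 113.53°  ·
  (1,2): δ = 157.74°  ·
  (1,3): δ = 109.72°  ·
  (1,4): δ = 11.00°  ✓
  (1,5): δ = 77.46°  ·
  (2,3): δ = 131.97°  ·
  (2,4): δ = 11.26°  ✓
  (2,5): δ = 55.20°  ·
  (3,4): δ = 59.28°  ·
  (3,5): δ = 7.17°  ✓
  (4,5): δ = 113.54°  ·
antipodal pairs: 3

count = 3; pairs: (1,4), (2,4), (3,5)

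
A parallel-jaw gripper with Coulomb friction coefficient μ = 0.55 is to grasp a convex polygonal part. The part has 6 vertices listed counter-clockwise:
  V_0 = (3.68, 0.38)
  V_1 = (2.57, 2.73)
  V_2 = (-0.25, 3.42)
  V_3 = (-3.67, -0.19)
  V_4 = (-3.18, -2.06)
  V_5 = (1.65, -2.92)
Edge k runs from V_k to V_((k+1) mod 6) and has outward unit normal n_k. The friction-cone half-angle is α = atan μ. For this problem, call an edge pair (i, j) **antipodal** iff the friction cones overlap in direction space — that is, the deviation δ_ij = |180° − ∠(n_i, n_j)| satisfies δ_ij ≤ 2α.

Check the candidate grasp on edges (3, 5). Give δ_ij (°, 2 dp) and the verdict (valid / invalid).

α = atan 0.55 = 28.81°;  2α = 57.62°
edge 3: e_3 = (+0.49, -1.87);  n_3 = (-0.9673, -0.2535)
edge 5: e_5 = (+2.03, +3.30);  n_5 = (+0.8517, -0.5240)
∠(n_3, n_5) = 133.72°
δ = |180° − 133.72°| = 46.28°
46.28° ≤ 2α = 57.62°  →  valid

δ = 46.28°, valid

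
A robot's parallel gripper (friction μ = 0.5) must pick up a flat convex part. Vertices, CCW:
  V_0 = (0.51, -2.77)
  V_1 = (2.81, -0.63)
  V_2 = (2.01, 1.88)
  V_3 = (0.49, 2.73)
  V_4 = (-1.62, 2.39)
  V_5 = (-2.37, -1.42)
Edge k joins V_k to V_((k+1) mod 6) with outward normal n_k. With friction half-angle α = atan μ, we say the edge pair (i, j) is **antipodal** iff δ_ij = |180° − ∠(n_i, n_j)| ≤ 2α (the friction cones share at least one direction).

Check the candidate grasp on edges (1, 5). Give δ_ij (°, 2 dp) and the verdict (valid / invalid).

α = atan 0.5 = 26.57°;  2α = 53.13°
edge 1: e_1 = (-0.80, +2.51);  n_1 = (+0.9528, +0.3037)
edge 5: e_5 = (+2.88, -1.35);  n_5 = (-0.4244, -0.9055)
∠(n_1, n_5) = 132.79°
δ = |180° − 132.79°| = 47.21°
47.21° ≤ 2α = 53.13°  →  valid

δ = 47.21°, valid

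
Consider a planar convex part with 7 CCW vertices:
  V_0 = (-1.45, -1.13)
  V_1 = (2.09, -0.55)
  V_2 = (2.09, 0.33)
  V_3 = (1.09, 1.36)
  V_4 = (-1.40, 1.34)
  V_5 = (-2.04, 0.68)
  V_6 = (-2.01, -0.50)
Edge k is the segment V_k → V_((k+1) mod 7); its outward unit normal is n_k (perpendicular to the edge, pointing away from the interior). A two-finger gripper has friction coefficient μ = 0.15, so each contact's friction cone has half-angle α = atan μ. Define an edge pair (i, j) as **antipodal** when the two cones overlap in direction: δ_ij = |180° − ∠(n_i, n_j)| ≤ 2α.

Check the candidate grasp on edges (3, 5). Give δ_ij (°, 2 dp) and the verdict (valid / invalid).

α = atan 0.15 = 8.53°;  2α = 17.06°
edge 3: e_3 = (-2.49, -0.02);  n_3 = (-0.0080, +1.0000)
edge 5: e_5 = (+0.03, -1.18);  n_5 = (-0.9997, -0.0254)
∠(n_3, n_5) = 91.00°
δ = |180° − 91.00°| = 89.00°
89.00° > 2α = 17.06°  →  invalid

δ = 89.00°, invalid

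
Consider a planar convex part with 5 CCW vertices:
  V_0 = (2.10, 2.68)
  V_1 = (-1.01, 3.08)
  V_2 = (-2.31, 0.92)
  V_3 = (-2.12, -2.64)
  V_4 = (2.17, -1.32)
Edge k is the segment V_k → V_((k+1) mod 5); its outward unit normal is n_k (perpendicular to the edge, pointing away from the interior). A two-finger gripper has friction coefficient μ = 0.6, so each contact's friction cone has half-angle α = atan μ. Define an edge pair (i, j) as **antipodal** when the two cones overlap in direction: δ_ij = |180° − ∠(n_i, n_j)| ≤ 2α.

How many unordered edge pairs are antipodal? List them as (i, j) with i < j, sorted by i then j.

count = 4; pairs: (0,3), (1,3), (1,4), (2,4)

α = atan 0.6 = 30.96°;  2α = 61.93°
n_0 = (+0.1276, +0.9918)
n_1 = (-0.8568, +0.5157)
n_2 = (-0.9986, -0.0533)
n_3 = (+0.2941, -0.9558)
n_4 = (+0.9998, +0.0175)
  (0,1): δ = 113.71°  ·
  (0,2): δ = 79.62°  ·
  (0,3): δ = 24.43°  ✓
  (0,4): δ = 98.33°  ·
  (1,2): δ = 145.90°  ·
  (1,3): δ = 41.86°  ✓
  (1,4): δ = 32.04°  ✓
  (2,3): δ = 75.95°  ·
  (2,4): δ = 2.05°  ✓
  (3,4): δ = 106.10°  ·
antipodal pairs: 4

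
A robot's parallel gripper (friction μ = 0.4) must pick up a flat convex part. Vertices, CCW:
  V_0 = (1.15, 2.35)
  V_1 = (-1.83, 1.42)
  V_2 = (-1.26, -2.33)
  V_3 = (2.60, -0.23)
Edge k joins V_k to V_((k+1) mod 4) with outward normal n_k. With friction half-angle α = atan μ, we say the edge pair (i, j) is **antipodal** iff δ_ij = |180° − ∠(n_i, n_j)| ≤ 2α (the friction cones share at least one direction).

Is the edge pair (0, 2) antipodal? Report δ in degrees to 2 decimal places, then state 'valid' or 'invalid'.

δ = 11.22°, valid

α = atan 0.4 = 21.80°;  2α = 43.60°
edge 0: e_0 = (-2.98, -0.93);  n_0 = (-0.2979, +0.9546)
edge 2: e_2 = (+3.86, +2.10);  n_2 = (+0.4779, -0.8784)
∠(n_0, n_2) = 168.78°
δ = |180° − 168.78°| = 11.22°
11.22° ≤ 2α = 43.60°  →  valid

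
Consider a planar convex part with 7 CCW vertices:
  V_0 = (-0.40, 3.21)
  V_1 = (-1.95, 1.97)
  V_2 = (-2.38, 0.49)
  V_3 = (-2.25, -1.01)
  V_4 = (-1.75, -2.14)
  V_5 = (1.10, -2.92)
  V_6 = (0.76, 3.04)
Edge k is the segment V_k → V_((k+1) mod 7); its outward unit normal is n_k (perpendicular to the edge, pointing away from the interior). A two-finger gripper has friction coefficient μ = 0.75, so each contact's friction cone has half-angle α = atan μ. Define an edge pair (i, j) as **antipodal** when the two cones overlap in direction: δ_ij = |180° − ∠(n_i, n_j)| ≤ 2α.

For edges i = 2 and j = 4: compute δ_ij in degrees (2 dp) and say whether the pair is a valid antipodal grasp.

δ = 110.26°, invalid

α = atan 0.75 = 36.87°;  2α = 73.74°
edge 2: e_2 = (+0.13, -1.50);  n_2 = (-0.9963, -0.0863)
edge 4: e_4 = (+2.85, -0.78);  n_4 = (-0.2640, -0.9645)
∠(n_2, n_4) = 69.74°
δ = |180° − 69.74°| = 110.26°
110.26° > 2α = 73.74°  →  invalid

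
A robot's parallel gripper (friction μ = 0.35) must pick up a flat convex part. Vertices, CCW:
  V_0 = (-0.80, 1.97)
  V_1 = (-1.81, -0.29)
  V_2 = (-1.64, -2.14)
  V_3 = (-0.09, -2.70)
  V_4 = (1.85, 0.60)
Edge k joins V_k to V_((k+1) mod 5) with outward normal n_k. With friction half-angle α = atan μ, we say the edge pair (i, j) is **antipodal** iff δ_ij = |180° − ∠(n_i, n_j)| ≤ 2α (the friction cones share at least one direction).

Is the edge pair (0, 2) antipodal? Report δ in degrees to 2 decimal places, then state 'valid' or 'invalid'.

δ = 85.78°, invalid

α = atan 0.35 = 19.29°;  2α = 38.58°
edge 0: e_0 = (-1.01, -2.26);  n_0 = (-0.9130, +0.4080)
edge 2: e_2 = (+1.55, -0.56);  n_2 = (-0.3398, -0.9405)
∠(n_0, n_2) = 94.22°
δ = |180° − 94.22°| = 85.78°
85.78° > 2α = 38.58°  →  invalid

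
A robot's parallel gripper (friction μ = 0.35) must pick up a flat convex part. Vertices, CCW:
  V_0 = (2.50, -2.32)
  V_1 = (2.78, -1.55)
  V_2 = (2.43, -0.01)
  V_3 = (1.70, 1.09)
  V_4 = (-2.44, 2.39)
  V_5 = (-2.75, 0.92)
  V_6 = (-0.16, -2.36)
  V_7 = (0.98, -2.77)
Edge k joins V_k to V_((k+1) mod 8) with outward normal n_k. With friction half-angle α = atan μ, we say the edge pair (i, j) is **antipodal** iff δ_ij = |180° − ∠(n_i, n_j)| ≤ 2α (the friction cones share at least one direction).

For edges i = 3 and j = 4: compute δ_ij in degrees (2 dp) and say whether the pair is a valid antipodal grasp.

α = atan 0.35 = 19.29°;  2α = 38.58°
edge 3: e_3 = (-4.14, +1.30);  n_3 = (+0.2996, +0.9541)
edge 4: e_4 = (-0.31, -1.47);  n_4 = (-0.9785, +0.2063)
∠(n_3, n_4) = 95.52°
δ = |180° − 95.52°| = 84.48°
84.48° > 2α = 38.58°  →  invalid

δ = 84.48°, invalid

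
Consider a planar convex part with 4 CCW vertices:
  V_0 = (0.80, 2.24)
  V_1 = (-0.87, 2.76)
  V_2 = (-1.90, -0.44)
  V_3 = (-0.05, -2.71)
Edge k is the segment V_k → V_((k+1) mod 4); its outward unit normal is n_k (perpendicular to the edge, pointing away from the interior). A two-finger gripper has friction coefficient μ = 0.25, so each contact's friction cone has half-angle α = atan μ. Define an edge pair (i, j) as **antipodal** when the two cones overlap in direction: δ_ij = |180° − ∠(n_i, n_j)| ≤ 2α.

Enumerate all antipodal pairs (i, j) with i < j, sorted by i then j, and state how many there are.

α = atan 0.25 = 14.04°;  2α = 28.07°
n_0 = (+0.2973, +0.9548)
n_1 = (-0.9519, +0.3064)
n_2 = (-0.7752, -0.6317)
n_3 = (+0.9856, -0.1692)
  (0,1): δ = 90.55°  ·
  (0,2): δ = 33.53°  ·
  (0,3): δ = 97.55°  ·
  (1,2): δ = 122.98°  ·
  (1,3): δ = 8.10°  ✓
  (2,3): δ = 48.92°  ·
antipodal pairs: 1

count = 1; pairs: (1,3)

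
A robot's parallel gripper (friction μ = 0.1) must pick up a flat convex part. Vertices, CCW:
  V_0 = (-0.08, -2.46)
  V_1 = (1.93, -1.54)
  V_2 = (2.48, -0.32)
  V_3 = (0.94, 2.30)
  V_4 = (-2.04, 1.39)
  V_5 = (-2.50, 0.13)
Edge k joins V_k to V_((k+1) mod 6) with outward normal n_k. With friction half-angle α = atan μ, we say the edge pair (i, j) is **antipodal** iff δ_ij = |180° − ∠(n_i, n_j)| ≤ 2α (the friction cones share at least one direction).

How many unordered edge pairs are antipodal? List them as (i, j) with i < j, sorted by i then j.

count = 2; pairs: (0,3), (1,4)

α = atan 0.1 = 5.71°;  2α = 11.42°
n_0 = (+0.4162, -0.9093)
n_1 = (+0.9116, -0.4110)
n_2 = (+0.8621, +0.5067)
n_3 = (-0.2921, +0.9564)
n_4 = (-0.9394, +0.3429)
n_5 = (-0.7307, -0.6827)
  (0,1): δ = 138.86°  ·
  (0,2): δ = 84.15°  ·
  (0,3): δ = 7.61°  ✓
  (0,4): δ = 45.35°  ·
  (0,5): δ = 108.46°  ·
  (1,2): δ = 125.29°  ·
  (1,3): δ = 48.75°  ·
  (1,4): δ = 4.21°  ✓
  (1,5): δ = 67.32°  ·
  (2,3): δ = 103.47°  ·
  (2,4): δ = 50.50°  ·
  (2,5): δ = 12.61°  ·
  (3,4): δ = 127.04°  ·
  (3,5): δ = 63.92°  ·
  (4,5): δ = 116.89°  ·
antipodal pairs: 2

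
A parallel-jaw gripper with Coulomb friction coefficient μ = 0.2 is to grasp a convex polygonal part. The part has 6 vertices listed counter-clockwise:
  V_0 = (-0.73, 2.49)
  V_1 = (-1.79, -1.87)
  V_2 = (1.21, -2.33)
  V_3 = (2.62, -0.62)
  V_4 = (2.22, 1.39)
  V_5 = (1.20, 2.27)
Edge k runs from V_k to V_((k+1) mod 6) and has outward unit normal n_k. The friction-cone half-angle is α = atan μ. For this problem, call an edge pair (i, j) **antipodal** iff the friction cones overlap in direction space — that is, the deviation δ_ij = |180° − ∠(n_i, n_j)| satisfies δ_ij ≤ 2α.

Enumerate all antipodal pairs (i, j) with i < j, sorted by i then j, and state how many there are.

α = atan 0.2 = 11.31°;  2α = 22.62°
n_0 = (-0.9717, +0.2362)
n_1 = (-0.1516, -0.9884)
n_2 = (+0.7715, -0.6362)
n_3 = (+0.9808, +0.1952)
n_4 = (+0.6532, +0.7572)
n_5 = (+0.1133, +0.9936)
  (0,1): δ = 85.05°  ·
  (0,2): δ = 25.84°  ·
  (0,3): δ = 24.92°  ·
  (0,4): δ = 62.88°  ·
  (0,5): δ = 97.16°  ·
  (1,2): δ = 120.79°  ·
  (1,3): δ = 70.03°  ·
  (1,4): δ = 32.07°  ·
  (1,5): δ = 2.21°  ✓
  (2,3): δ = 129.24°  ·
  (2,4): δ = 91.28°  ·
  (2,5): δ = 57.00°  ·
  (3,4): δ = 142.04°  ·
  (3,5): δ = 107.76°  ·
  (4,5): δ = 145.72°  ·
antipodal pairs: 1

count = 1; pairs: (1,5)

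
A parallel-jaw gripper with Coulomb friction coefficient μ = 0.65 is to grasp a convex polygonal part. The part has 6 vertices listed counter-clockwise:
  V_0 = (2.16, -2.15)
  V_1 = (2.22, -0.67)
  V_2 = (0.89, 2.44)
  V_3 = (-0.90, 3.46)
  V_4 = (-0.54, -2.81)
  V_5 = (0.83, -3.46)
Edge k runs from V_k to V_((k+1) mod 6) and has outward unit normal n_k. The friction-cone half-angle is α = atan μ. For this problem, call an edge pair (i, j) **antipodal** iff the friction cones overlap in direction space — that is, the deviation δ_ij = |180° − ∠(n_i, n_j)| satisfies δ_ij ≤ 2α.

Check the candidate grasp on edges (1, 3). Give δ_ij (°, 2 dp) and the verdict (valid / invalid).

α = atan 0.65 = 33.02°;  2α = 66.05°
edge 1: e_1 = (-1.33, +3.11);  n_1 = (+0.9195, +0.3932)
edge 3: e_3 = (+0.36, -6.27);  n_3 = (-0.9984, -0.0573)
∠(n_1, n_3) = 160.13°
δ = |180° − 160.13°| = 19.87°
19.87° ≤ 2α = 66.05°  →  valid

δ = 19.87°, valid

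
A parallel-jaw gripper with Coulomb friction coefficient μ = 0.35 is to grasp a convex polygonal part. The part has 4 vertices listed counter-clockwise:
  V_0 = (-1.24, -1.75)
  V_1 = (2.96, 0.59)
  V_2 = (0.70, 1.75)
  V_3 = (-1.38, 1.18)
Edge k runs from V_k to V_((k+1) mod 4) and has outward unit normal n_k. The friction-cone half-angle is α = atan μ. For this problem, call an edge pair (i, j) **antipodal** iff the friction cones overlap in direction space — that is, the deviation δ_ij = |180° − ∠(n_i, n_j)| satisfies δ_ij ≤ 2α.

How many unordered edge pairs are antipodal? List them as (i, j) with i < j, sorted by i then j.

count = 1; pairs: (0,2)

α = atan 0.35 = 19.29°;  2α = 38.58°
n_0 = (+0.4867, -0.8736)
n_1 = (+0.4566, +0.8897)
n_2 = (-0.2643, +0.9644)
n_3 = (-0.9989, -0.0477)
  (0,1): δ = 56.29°  ·
  (0,2): δ = 13.80°  ✓
  (0,3): δ = 63.61°  ·
  (1,2): δ = 137.50°  ·
  (1,3): δ = 60.09°  ·
  (2,3): δ = 102.59°  ·
antipodal pairs: 1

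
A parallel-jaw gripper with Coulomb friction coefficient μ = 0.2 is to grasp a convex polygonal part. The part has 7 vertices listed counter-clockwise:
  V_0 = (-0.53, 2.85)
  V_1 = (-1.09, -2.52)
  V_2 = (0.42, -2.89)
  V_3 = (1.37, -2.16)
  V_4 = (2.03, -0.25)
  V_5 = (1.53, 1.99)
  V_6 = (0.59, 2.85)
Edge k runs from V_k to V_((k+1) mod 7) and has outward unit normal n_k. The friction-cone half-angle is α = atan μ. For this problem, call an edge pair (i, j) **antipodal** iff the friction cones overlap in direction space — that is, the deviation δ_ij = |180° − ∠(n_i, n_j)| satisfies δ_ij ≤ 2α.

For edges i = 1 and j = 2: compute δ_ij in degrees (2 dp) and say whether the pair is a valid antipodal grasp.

α = atan 0.2 = 11.31°;  2α = 22.62°
edge 1: e_1 = (+1.51, -0.37);  n_1 = (-0.2380, -0.9713)
edge 2: e_2 = (+0.95, +0.73);  n_2 = (+0.6093, -0.7929)
∠(n_1, n_2) = 51.31°
δ = |180° − 51.31°| = 128.69°
128.69° > 2α = 22.62°  →  invalid

δ = 128.69°, invalid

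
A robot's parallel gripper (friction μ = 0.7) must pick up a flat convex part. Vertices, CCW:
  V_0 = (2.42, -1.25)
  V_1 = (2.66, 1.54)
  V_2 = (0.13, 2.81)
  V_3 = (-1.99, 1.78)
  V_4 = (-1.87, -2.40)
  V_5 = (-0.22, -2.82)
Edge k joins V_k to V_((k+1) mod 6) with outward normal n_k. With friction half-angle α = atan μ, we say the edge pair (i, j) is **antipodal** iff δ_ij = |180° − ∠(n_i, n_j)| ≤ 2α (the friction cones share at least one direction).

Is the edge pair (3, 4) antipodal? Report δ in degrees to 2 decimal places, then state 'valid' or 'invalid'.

δ = 105.93°, invalid

α = atan 0.7 = 34.99°;  2α = 69.98°
edge 3: e_3 = (+0.12, -4.18);  n_3 = (-0.9996, -0.0287)
edge 4: e_4 = (+1.65, -0.42);  n_4 = (-0.2467, -0.9691)
∠(n_3, n_4) = 74.07°
δ = |180° − 74.07°| = 105.93°
105.93° > 2α = 69.98°  →  invalid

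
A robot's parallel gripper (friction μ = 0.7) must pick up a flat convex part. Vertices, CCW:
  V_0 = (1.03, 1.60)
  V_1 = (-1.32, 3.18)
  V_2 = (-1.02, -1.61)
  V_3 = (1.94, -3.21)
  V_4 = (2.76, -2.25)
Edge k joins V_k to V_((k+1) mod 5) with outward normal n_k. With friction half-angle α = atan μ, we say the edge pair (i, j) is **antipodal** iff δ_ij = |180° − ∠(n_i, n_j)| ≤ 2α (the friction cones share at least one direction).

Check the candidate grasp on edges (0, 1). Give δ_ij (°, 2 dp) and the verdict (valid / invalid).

δ = 52.50°, valid

α = atan 0.7 = 34.99°;  2α = 69.98°
edge 0: e_0 = (-2.35, +1.58);  n_0 = (+0.5580, +0.8299)
edge 1: e_1 = (+0.30, -4.79);  n_1 = (-0.9980, -0.0625)
∠(n_0, n_1) = 127.50°
δ = |180° − 127.50°| = 52.50°
52.50° ≤ 2α = 69.98°  →  valid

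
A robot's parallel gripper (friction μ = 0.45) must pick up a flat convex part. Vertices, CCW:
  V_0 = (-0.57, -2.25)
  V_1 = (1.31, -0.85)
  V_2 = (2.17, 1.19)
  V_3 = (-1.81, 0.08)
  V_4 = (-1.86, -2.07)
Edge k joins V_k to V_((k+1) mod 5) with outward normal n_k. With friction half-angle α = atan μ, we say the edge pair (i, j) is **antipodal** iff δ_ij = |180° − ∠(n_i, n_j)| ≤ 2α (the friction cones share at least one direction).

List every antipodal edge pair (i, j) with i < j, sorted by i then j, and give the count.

count = 3; pairs: (0,2), (1,3), (2,4)

α = atan 0.45 = 24.23°;  2α = 48.46°
n_0 = (+0.5973, -0.8020)
n_1 = (+0.9215, -0.3885)
n_2 = (-0.2686, +0.9632)
n_3 = (-0.9997, +0.0232)
n_4 = (-0.1382, -0.9904)
  (0,1): δ = 149.53°  ·
  (0,2): δ = 21.09°  ✓
  (0,3): δ = 51.99°  ·
  (0,4): δ = 135.38°  ·
  (1,2): δ = 51.56°  ·
  (1,3): δ = 21.53°  ✓
  (1,4): δ = 104.92°  ·
  (2,3): δ = 106.92°  ·
  (2,4): δ = 23.53°  ✓
  (3,4): δ = 96.61°  ·
antipodal pairs: 3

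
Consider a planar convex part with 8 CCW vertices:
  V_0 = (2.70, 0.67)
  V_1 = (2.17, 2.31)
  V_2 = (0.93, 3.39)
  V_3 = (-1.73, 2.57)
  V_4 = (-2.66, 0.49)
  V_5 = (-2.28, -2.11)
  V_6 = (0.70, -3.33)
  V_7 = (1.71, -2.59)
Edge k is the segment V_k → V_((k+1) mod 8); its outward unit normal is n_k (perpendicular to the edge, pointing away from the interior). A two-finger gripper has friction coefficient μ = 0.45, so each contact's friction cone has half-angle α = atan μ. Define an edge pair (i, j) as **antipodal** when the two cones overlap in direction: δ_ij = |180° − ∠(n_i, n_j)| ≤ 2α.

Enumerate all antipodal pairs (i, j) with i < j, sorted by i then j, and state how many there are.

count = 9; pairs: (0,3), (0,4), (1,4), (1,5), (2,5), (2,6), (3,6), (3,7), (4,7)

α = atan 0.45 = 24.23°;  2α = 48.46°
n_0 = (+0.9515, +0.3075)
n_1 = (+0.6568, +0.7541)
n_2 = (-0.2946, +0.9556)
n_3 = (-0.9129, +0.4082)
n_4 = (-0.9895, -0.1446)
n_5 = (-0.3789, -0.9254)
n_6 = (+0.5910, -0.8067)
n_7 = (+0.9569, -0.2906)
  (0,1): δ = 148.96°  ·
  (0,2): δ = 90.78°  ·
  (0,3): δ = 42.00°  ✓
  (0,4): δ = 9.59°  ✓
  (0,5): δ = 49.83°  ·
  (0,6): δ = 108.32°  ·
  (0,7): δ = 145.20°  ·
  (1,2): δ = 121.81°  ·
  (1,3): δ = 73.04°  ·
  (1,4): δ = 40.63°  ✓
  (1,5): δ = 18.79°  ✓
  (1,6): δ = 77.28°  ·
  (1,7): δ = 114.16°  ·
  (2,3): δ = 131.22°  ·
  (2,4): δ = 98.82°  ·
  (2,5): δ = 39.40°  ✓
  (2,6): δ = 19.10°  ✓
  (2,7): δ = 55.97°  ·
  (3,4): δ = 147.59°  ·
  (3,5): δ = 88.17°  ·
  (3,6): δ = 29.68°  ✓
  (3,7): δ = 7.20°  ✓
  (4,5): δ = 120.58°  ·
  (4,6): δ = 62.09°  ·
  (4,7): δ = 25.21°  ✓
  (5,6): δ = 121.51°  ·
  (5,7): δ = 84.63°  ·
  (6,7): δ = 143.12°  ·
antipodal pairs: 9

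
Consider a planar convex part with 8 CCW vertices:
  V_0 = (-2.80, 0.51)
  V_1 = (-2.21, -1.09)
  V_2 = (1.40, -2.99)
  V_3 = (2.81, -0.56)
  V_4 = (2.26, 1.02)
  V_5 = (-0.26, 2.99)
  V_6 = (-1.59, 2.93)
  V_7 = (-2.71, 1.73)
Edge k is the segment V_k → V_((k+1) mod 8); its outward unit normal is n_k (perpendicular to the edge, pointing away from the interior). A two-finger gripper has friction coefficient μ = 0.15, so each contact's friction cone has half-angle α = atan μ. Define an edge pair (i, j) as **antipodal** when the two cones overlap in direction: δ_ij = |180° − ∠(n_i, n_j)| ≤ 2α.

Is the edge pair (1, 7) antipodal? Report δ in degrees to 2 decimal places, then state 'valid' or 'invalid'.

δ = 113.54°, invalid

α = atan 0.15 = 8.53°;  2α = 17.06°
edge 1: e_1 = (+3.61, -1.90);  n_1 = (-0.4657, -0.8849)
edge 7: e_7 = (-0.09, -1.22);  n_7 = (-0.9973, +0.0736)
∠(n_1, n_7) = 66.46°
δ = |180° − 66.46°| = 113.54°
113.54° > 2α = 17.06°  →  invalid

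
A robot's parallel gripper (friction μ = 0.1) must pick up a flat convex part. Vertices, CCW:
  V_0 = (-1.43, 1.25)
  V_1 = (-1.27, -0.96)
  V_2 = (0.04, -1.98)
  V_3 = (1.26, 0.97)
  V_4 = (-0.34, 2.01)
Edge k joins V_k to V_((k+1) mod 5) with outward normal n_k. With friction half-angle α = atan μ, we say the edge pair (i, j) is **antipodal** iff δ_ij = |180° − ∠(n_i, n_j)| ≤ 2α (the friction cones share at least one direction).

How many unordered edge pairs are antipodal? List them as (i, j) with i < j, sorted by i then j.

α = atan 0.1 = 5.71°;  2α = 11.42°
n_0 = (-0.9974, -0.0722)
n_1 = (-0.6144, -0.7890)
n_2 = (+0.9241, -0.3822)
n_3 = (+0.5450, +0.8384)
n_4 = (-0.5719, +0.8203)
  (0,1): δ = 132.05°  ·
  (0,2): δ = 26.61°  ·
  (0,3): δ = 52.84°  ·
  (0,4): δ = 120.75°  ·
  (1,2): δ = 74.56°  ·
  (1,3): δ = 4.88°  ✓
  (1,4): δ = 72.79°  ·
  (2,3): δ = 100.56°  ·
  (2,4): δ = 32.65°  ·
  (3,4): δ = 112.09°  ·
antipodal pairs: 1

count = 1; pairs: (1,3)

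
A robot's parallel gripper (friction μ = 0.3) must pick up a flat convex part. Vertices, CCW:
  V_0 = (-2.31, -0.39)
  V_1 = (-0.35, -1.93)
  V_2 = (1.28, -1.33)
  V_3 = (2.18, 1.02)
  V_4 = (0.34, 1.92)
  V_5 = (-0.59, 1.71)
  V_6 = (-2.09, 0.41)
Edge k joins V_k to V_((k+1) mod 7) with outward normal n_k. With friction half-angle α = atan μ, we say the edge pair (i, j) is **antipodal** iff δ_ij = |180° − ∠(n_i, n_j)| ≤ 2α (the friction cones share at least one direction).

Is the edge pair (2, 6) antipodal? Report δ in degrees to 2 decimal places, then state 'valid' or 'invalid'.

α = atan 0.3 = 16.70°;  2α = 33.40°
edge 2: e_2 = (+0.90, +2.35);  n_2 = (+0.9339, -0.3576)
edge 6: e_6 = (-0.22, -0.80);  n_6 = (-0.9642, +0.2652)
∠(n_2, n_6) = 174.42°
δ = |180° − 174.42°| = 5.58°
5.58° ≤ 2α = 33.40°  →  valid

δ = 5.58°, valid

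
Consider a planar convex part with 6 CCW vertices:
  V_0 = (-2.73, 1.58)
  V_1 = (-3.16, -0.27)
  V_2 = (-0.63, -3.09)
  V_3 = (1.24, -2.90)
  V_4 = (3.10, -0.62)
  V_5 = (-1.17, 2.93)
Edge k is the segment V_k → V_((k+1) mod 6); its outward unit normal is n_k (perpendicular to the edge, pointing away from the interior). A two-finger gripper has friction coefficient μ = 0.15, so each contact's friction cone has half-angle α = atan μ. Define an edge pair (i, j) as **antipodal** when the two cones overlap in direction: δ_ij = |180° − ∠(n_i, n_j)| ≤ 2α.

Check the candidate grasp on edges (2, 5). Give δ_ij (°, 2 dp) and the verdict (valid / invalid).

δ = 35.07°, invalid

α = atan 0.15 = 8.53°;  2α = 17.06°
edge 2: e_2 = (+1.87, +0.19);  n_2 = (+0.1011, -0.9949)
edge 5: e_5 = (-1.56, -1.35);  n_5 = (-0.6544, +0.7562)
∠(n_2, n_5) = 144.93°
δ = |180° − 144.93°| = 35.07°
35.07° > 2α = 17.06°  →  invalid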